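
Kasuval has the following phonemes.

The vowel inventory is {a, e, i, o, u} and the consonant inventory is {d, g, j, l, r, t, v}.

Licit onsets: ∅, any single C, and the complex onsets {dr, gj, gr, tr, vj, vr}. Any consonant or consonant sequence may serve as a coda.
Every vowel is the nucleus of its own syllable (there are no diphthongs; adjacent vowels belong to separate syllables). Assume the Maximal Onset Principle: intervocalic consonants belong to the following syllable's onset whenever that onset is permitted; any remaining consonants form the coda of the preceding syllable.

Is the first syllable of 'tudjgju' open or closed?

closed

Nuclei (vowels): u, u → 2 syllables.
Between /u/ (V1) and /u/ (V2): /djgj/ — longest licit onset from the right is /gj/, leaving /dj/ as coda.
So the parse is tudj.gju.
Syllable 1 is /tudj/ with coda /dj/, so it is closed.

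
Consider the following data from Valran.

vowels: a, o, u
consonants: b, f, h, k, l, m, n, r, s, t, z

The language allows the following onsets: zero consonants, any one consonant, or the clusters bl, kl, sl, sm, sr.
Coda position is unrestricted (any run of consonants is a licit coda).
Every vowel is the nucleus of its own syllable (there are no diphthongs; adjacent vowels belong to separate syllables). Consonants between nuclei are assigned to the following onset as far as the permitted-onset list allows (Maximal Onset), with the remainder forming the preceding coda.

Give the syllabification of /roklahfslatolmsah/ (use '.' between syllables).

Vowels present: o, a, a, o, a; each is a nucleus, giving 5 syllables.
/o…a/ gap (V1→V2): cluster /kl/ — /kl/ is itself a permitted onset, so the whole cluster goes right; preceding coda = ∅.
/a…a/ gap (V2→V3): cluster /hfsl/ — the longest permitted-onset suffix is /sl/; onset = /sl/, preceding coda = /hf/.
/a…o/ gap (V3→V4): /t/ is a single consonant, so it becomes the next onset.
/o…a/ gap (V4→V5): /lms/; trying suffixes from longest down, /s/ is the first permitted one, so coda /lm/ | onset /s/.

ro.klahf.sla.tolm.sah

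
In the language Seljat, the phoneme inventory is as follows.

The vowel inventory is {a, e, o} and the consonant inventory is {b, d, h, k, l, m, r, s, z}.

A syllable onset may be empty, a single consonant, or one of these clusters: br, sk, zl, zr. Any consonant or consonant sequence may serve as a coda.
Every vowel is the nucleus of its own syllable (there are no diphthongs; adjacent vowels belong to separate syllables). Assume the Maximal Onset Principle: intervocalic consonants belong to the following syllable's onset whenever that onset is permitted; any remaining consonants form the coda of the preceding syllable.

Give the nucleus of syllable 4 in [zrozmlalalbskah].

Vowels present: o, a, a, a; each is a nucleus, giving 4 syllables.
The fourth nucleus (vowel 4 from the left) is /a/.

a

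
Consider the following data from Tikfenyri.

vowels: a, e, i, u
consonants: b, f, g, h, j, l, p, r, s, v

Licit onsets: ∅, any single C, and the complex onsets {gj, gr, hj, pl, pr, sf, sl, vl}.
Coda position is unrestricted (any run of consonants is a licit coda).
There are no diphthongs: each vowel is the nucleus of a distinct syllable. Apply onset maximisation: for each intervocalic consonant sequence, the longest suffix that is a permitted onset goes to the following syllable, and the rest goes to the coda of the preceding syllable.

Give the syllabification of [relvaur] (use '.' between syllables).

rel.va.ur

Nuclei (vowels): e, a, u → 3 syllables.
σ1/σ2 boundary: cluster /lv/ — the longest permitted-onset suffix is /v/; onset = /v/, preceding coda = /l/.
σ2/σ3 boundary: nothing intervenes; syllable break is V.V.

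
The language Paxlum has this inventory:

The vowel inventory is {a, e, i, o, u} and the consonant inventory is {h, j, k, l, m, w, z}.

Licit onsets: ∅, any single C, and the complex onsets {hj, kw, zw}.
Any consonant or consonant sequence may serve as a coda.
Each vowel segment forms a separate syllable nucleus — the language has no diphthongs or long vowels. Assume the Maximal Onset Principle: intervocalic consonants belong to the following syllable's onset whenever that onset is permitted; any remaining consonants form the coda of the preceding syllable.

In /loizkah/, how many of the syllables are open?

Vowels present: o, i, a; each is a nucleus, giving 3 syllables.
/o…i/ gap (V1→V2): nothing intervenes; syllable break is V.V.
/i…a/ gap (V2→V3): /zk/; trying suffixes from longest down, /k/ is the first permitted one, so coda /z/ | onset /k/.
Putting it together: lo.iz.kah.
Classifying each syllable: /lo/ (open), /iz/ (closed), /kah/ (closed).
Open syllables: 1.

1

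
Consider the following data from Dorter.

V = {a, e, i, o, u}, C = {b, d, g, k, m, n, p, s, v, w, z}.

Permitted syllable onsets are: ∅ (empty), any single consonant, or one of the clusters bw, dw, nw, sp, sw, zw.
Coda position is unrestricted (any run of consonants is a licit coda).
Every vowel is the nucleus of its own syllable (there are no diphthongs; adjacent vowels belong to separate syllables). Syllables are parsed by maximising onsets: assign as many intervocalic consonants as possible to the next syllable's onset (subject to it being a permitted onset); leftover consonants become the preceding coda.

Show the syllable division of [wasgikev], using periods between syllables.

was.gi.kev

Nuclei (vowels): a, i, e → 3 syllables.
Between /a/ (V1) and /i/ (V2): cluster /sg/ — the longest permitted-onset suffix is /g/; onset = /g/, preceding coda = /s/.
Between /i/ (V2) and /e/ (V3): /k/ is a single consonant, so it becomes the next onset.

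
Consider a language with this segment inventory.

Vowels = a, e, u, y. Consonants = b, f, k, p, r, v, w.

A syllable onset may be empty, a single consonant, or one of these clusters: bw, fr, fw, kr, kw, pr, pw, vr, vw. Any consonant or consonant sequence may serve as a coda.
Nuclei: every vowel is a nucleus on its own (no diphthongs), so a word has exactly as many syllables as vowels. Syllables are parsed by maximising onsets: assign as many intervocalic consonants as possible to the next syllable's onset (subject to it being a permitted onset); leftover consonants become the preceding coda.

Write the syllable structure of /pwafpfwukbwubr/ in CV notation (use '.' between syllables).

The vowels are a, u, u — 3 nuclei, so 3 syllables.
Between /a/ (V1) and /u/ (V2): /fpfw/ splits as /fp/ + /fw/ (/fw/ is the longest suffix that is a licit onset).
Between /u/ (V2) and /u/ (V3): cluster /kbw/ — the longest permitted-onset suffix is /bw/; onset = /bw/, preceding coda = /k/.
So the parse is pwafp.fwuk.bwubr.
Mapping each syllable to C/V: /pwafp/ → CCVCC, /fwuk/ → CCVC, /bwubr/ → CCVCC.

CCVCC.CCVC.CCVCC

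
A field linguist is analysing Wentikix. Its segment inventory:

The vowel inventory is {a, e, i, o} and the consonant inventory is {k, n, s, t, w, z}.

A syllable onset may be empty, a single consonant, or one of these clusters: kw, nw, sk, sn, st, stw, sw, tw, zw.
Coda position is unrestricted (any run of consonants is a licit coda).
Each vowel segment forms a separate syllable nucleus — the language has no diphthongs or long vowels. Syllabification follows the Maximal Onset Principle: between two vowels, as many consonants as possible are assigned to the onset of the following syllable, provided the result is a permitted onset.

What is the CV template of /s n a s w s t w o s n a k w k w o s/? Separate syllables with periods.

Nuclei (vowels): a, o, a, o → 4 syllables.
/a…o/ gap (V1→V2): cluster /swstw/ — the longest permitted-onset suffix is /stw/; onset = /stw/, preceding coda = /sw/.
/o…a/ gap (V2→V3): /sn/ — entire cluster is a permitted onset → onset /sn/, coda ∅.
/a…o/ gap (V3→V4): /kwkw/; trying suffixes from longest down, /kw/ is the first permitted one, so coda /kw/ | onset /kw/.
Syllabification: snasw.stwo.snakw.kwos.
Mapping each syllable to C/V: /snasw/ → CCVCC, /stwo/ → CCCV, /snakw/ → CCVCC, /kwos/ → CCVC.

CCVCC.CCCV.CCVCC.CCVC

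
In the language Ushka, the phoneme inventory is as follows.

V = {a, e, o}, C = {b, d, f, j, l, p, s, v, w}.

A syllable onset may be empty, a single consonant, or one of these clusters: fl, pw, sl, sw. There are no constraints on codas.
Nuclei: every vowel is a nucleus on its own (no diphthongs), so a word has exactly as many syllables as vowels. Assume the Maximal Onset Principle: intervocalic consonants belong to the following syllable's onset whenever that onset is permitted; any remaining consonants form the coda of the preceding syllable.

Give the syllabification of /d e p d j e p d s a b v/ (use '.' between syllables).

Vowels present: e, e, a; each is a nucleus, giving 3 syllables.
V1 /e/ – V2 /e/: /pdj/ — longest licit onset from the right is /j/, leaving /pd/ as coda.
V2 /e/ – V3 /a/: /pds/ — longest licit onset from the right is /s/, leaving /pd/ as coda.

depd.jepd.sabv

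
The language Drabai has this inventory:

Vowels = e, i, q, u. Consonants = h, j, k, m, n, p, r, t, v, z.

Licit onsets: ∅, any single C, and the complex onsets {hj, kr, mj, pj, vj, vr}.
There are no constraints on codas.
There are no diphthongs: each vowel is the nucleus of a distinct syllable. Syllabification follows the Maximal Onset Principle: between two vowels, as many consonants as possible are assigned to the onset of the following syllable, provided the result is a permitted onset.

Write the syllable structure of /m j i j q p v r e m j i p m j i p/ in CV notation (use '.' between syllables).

Vowels present: i, q, e, i, i; each is a nucleus, giving 5 syllables.
σ1/σ2 boundary: /j/ is a single consonant, so it becomes the next onset.
σ2/σ3 boundary: /pvr/ — longest licit onset from the right is /vr/, leaving /p/ as coda.
σ3/σ4 boundary: /mj/ — entire cluster is a permitted onset → onset /mj/, coda ∅.
σ4/σ5 boundary: /pmj/ splits as /p/ + /mj/ (/mj/ is the longest suffix that is a licit onset).
Result: mji.jqp.vre.mjip.mjip.
Mapping each syllable to C/V: /mji/ → CCV, /jqp/ → CVC, /vre/ → CCV, /mjip/ → CCVC, /mjip/ → CCVC.

CCV.CVC.CCV.CCVC.CCVC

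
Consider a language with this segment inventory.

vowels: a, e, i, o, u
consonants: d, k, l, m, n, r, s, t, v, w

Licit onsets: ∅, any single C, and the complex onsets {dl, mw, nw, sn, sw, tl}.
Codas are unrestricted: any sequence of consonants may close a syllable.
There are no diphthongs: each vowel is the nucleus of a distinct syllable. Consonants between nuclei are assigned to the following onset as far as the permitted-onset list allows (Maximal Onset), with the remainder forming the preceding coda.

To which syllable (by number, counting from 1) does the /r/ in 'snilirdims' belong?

Vowels present: i, i, i; each is a nucleus, giving 3 syllables.
/i…i/ gap (V1→V2): /l/ is a single consonant, so it becomes the next onset.
/i…i/ gap (V2→V3): /rd/ — longest licit onset from the right is /d/, leaving /r/ as coda.
Result: sni.lir.dims.
The /r/ is in the coda of syllable 2 (/lir/).

2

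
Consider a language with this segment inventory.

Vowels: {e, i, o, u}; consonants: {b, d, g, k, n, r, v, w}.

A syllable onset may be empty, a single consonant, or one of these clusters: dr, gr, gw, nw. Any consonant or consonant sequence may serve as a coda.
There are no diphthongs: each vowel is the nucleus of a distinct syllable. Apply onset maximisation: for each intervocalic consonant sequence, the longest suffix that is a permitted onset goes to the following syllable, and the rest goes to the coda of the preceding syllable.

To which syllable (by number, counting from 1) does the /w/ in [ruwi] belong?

The vowels are u, i — 2 nuclei, so 2 syllables.
Between /u/ (V1) and /i/ (V2): /w/ → onset of the next syllable (single consonants are always licit onsets).
Putting it together: ru.wi.
The /w/ is in the onset of syllable 2 (/wi/).

2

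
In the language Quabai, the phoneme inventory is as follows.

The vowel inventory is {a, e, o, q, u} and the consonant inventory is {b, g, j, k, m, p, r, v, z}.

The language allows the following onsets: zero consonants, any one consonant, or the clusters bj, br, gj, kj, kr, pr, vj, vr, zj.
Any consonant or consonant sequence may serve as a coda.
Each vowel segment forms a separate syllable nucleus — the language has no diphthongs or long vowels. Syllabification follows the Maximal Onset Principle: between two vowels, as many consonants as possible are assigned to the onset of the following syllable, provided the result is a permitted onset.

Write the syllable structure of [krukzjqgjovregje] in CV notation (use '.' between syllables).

Vowels present: u, q, o, e, e; each is a nucleus, giving 5 syllables.
V1 /u/ – V2 /q/: /kzj/ splits as /k/ + /zj/ (/zj/ is the longest suffix that is a licit onset).
V2 /q/ – V3 /o/: cluster /gj/ — /gj/ is itself a permitted onset, so the whole cluster goes right; preceding coda = ∅.
V3 /o/ – V4 /e/: cluster /vr/ — /vr/ is itself a permitted onset, so the whole cluster goes right; preceding coda = ∅.
V4 /e/ – V5 /e/: /gj/ is a licit onset in full, so it all attaches to the next syllable.
Syllabification: kruk.zjq.gjo.vre.gje.
Mapping each syllable to C/V: /kruk/ → CCVC, /zjq/ → CCV, /gjo/ → CCV, /vre/ → CCV, /gje/ → CCV.

CCVC.CCV.CCV.CCV.CCV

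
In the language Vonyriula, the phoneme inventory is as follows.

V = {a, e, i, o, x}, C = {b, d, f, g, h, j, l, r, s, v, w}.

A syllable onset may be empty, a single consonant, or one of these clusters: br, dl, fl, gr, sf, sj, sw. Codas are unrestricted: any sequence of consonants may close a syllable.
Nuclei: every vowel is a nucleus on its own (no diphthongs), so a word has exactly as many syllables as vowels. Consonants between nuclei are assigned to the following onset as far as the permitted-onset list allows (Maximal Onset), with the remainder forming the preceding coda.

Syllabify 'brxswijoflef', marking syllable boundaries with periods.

Vowels present: x, i, o, e; each is a nucleus, giving 4 syllables.
V1 /x/ – V2 /i/: /sw/ — entire cluster is a permitted onset → onset /sw/, coda ∅.
V2 /i/ – V3 /o/: /j/ is a single consonant, so it becomes the next onset.
V3 /o/ – V4 /e/: cluster /fl/ — /fl/ is itself a permitted onset, so the whole cluster goes right; preceding coda = ∅.

brx.swi.jo.flef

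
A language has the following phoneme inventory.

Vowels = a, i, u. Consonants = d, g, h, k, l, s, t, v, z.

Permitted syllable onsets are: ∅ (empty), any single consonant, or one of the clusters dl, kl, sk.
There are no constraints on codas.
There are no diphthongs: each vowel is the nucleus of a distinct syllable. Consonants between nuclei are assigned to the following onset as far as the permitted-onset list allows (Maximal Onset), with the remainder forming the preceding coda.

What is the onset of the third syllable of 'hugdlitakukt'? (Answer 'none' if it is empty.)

Nuclei (vowels): u, i, a, u → 4 syllables.
V1 /u/ – V2 /i/: /gdl/ splits as /g/ + /dl/ (/dl/ is the longest suffix that is a licit onset).
V2 /i/ – V3 /a/: /t/ is a single consonant, so it becomes the next onset.
V3 /a/ – V4 /u/: /k/ → onset of the next syllable (single consonants are always licit onsets).
Result: hug.dli.ta.kukt.
Syllable 3 is /ta/: onset /t/, nucleus /a/, coda ∅.

t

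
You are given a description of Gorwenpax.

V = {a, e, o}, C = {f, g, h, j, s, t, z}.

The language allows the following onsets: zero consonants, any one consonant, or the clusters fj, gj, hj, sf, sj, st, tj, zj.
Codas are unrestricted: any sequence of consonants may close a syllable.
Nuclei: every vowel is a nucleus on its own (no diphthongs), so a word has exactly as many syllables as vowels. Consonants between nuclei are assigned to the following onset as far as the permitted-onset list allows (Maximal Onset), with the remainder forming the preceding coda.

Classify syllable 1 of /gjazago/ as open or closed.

open

The vowels are a, a, o — 3 nuclei, so 3 syllables.
/a…a/ gap (V1→V2): just /z/ — single C goes to the following onset.
/a…o/ gap (V2→V3): /g/ is a single consonant, so it becomes the next onset.
Result: gja.za.go.
Syllable 1 is /gja/; it ends in its nucleus with no coda, so it is open.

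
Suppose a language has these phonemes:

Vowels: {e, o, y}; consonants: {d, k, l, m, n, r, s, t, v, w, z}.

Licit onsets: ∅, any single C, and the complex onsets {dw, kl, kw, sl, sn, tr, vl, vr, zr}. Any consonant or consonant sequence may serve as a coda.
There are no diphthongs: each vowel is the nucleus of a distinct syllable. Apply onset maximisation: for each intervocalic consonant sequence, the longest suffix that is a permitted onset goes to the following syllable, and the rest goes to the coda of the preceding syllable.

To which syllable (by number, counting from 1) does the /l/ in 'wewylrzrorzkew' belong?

Nuclei (vowels): e, y, o, e → 4 syllables.
/e…y/ gap (V1→V2): /w/ → onset of the next syllable (single consonants are always licit onsets).
/y…o/ gap (V2→V3): /lrzr/ splits as /lr/ + /zr/ (/zr/ is the longest suffix that is a licit onset).
/o…e/ gap (V3→V4): cluster /rzk/ — the longest permitted-onset suffix is /k/; onset = /k/, preceding coda = /rz/.
Syllabification: we.wylr.zrorz.kew.
The /l/ is in the coda of syllable 2 (/wylr/).

2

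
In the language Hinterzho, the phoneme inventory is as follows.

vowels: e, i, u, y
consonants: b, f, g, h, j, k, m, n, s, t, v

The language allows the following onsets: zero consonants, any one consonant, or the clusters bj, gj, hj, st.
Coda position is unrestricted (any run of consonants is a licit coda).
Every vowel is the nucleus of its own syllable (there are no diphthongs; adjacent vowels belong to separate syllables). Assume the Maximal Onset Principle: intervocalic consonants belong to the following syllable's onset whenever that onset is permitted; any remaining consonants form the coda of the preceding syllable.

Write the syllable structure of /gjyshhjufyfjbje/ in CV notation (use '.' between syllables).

Vowels present: y, u, y, e; each is a nucleus, giving 4 syllables.
V1 /y/ – V2 /u/: /shhj/; trying suffixes from longest down, /hj/ is the first permitted one, so coda /sh/ | onset /hj/.
V2 /u/ – V3 /y/: /f/ → onset of the next syllable (single consonants are always licit onsets).
V3 /y/ – V4 /e/: /fjbj/ — longest licit onset from the right is /bj/, leaving /fj/ as coda.
So the parse is gjysh.hju.fyfj.bje.
Mapping each syllable to C/V: /gjysh/ → CCVCC, /hju/ → CCV, /fyfj/ → CVCC, /bje/ → CCV.

CCVCC.CCV.CVCC.CCV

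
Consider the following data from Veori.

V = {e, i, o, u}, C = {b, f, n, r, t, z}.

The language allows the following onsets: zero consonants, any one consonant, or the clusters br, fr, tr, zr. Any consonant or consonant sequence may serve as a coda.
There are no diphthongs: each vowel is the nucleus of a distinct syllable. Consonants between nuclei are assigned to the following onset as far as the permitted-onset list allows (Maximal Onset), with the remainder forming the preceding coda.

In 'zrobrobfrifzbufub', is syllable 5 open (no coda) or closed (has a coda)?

The vowels are o, o, i, u, u — 5 nuclei, so 5 syllables.
/o…o/ gap (V1→V2): /br/ — entire cluster is a permitted onset → onset /br/, coda ∅.
/o…i/ gap (V2→V3): cluster /bfr/ — the longest permitted-onset suffix is /fr/; onset = /fr/, preceding coda = /b/.
/i…u/ gap (V3→V4): /fzb/ — longest licit onset from the right is /b/, leaving /fz/ as coda.
/u…u/ gap (V4→V5): /f/ → onset of the next syllable (single consonants are always licit onsets).
Syllabification: zro.brob.frifz.bu.fub.
Syllable 5 is /fub/ with coda /b/, so it is closed.

closed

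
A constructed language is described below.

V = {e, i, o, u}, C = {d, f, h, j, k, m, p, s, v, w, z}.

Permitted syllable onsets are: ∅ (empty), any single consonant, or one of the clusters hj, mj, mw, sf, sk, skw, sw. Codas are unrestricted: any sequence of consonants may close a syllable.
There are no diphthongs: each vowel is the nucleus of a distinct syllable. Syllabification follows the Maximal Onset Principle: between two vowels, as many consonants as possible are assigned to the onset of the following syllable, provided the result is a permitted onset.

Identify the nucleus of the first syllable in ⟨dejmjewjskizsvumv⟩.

Vowels present: e, e, i, u; each is a nucleus, giving 4 syllables.
The first nucleus (vowel 1 from the left) is /e/.

e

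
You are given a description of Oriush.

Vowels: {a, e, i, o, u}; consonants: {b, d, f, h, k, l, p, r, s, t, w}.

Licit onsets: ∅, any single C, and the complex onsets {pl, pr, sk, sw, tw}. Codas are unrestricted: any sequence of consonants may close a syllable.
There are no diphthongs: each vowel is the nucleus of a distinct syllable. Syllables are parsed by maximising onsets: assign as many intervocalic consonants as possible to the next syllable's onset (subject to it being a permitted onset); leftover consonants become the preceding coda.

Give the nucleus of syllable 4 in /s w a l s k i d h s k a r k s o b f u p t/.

o

Nuclei (vowels): a, i, a, o, u → 5 syllables.
The fourth nucleus (vowel 4 from the left) is /o/.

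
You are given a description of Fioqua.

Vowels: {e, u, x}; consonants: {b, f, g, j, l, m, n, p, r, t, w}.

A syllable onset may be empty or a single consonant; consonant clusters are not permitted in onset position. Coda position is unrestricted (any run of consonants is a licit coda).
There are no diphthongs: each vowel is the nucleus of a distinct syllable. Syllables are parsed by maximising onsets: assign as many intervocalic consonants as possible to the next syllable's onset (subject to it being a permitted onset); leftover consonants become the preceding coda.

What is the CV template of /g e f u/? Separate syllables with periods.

CV.CV

The vowels are e, u — 2 nuclei, so 2 syllables.
V1 /e/ – V2 /u/: /f/ → onset of the next syllable (single consonants are always licit onsets).
Putting it together: ge.fu.
Mapping each syllable to C/V: /ge/ → CV, /fu/ → CV.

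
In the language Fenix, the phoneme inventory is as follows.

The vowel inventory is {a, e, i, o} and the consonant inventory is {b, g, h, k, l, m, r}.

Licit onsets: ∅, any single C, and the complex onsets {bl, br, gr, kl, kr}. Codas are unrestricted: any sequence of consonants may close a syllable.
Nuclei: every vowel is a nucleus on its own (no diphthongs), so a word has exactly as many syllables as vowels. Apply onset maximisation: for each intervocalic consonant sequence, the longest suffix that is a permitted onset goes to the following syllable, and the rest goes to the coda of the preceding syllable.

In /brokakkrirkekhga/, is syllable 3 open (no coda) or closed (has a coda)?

closed

Nuclei (vowels): o, a, i, e, a → 5 syllables.
σ1/σ2 boundary: /k/ → onset of the next syllable (single consonants are always licit onsets).
σ2/σ3 boundary: cluster /kkr/ — the longest permitted-onset suffix is /kr/; onset = /kr/, preceding coda = /k/.
σ3/σ4 boundary: /rk/ splits as /r/ + /k/ (/k/ is the longest suffix that is a licit onset).
σ4/σ5 boundary: /khg/ splits as /kh/ + /g/ (/g/ is the longest suffix that is a licit onset).
Result: bro.kak.krir.kekh.ga.
Syllable 3 is /krir/ with coda /r/, so it is closed.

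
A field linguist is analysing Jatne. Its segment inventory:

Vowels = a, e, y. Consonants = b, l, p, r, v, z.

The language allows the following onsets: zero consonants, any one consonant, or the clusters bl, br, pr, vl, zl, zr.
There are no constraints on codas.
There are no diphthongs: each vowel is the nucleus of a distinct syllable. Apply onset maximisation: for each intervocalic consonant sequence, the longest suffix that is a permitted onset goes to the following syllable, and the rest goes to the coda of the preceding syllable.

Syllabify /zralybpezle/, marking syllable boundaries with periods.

zra.lyb.pe.zle

Vowels present: a, y, e, e; each is a nucleus, giving 4 syllables.
Between /a/ (V1) and /y/ (V2): /l/ → onset of the next syllable (single consonants are always licit onsets).
Between /y/ (V2) and /e/ (V3): /bp/; trying suffixes from longest down, /p/ is the first permitted one, so coda /b/ | onset /p/.
Between /e/ (V3) and /e/ (V4): /zl/ is a licit onset in full, so it all attaches to the next syllable.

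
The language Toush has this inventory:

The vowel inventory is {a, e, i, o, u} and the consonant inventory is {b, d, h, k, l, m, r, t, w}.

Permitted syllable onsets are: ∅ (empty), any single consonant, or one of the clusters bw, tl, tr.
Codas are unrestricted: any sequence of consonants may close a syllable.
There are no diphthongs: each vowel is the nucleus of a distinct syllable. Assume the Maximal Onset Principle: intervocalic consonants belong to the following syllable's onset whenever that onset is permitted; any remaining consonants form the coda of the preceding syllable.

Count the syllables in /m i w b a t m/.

2

Vowels present: i, a; each is a nucleus, giving 2 syllables.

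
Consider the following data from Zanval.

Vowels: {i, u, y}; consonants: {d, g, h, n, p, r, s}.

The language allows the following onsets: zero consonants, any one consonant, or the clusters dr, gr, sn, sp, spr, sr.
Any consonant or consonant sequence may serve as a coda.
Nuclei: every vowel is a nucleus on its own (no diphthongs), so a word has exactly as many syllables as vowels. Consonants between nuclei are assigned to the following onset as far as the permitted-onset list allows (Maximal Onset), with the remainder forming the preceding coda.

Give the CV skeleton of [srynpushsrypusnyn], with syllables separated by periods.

CCVC.CVCC.CCV.CV.CCVC

Nuclei (vowels): y, u, y, u, y → 5 syllables.
V1 /y/ – V2 /u/: /np/ — longest licit onset from the right is /p/, leaving /n/ as coda.
V2 /u/ – V3 /y/: /shsr/ — longest licit onset from the right is /sr/, leaving /sh/ as coda.
V3 /y/ – V4 /u/: /p/ → onset of the next syllable (single consonants are always licit onsets).
V4 /u/ – V5 /y/: cluster /sn/ — /sn/ is itself a permitted onset, so the whole cluster goes right; preceding coda = ∅.
So the parse is sryn.push.sry.pu.snyn.
Mapping each syllable to C/V: /sryn/ → CCVC, /push/ → CVCC, /sry/ → CCV, /pu/ → CV, /snyn/ → CCVC.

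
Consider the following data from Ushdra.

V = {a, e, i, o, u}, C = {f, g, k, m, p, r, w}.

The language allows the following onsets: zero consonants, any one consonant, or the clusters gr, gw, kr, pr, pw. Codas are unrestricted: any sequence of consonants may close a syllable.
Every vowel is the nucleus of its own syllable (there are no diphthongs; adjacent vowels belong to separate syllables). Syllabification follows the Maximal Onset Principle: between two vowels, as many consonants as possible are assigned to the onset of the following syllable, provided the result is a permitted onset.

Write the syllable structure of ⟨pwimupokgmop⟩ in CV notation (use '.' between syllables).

The vowels are i, u, o, o — 4 nuclei, so 4 syllables.
σ1/σ2 boundary: /m/ is a single consonant, so it becomes the next onset.
σ2/σ3 boundary: /p/ is a single consonant, so it becomes the next onset.
σ3/σ4 boundary: /kgm/ splits as /kg/ + /m/ (/m/ is the longest suffix that is a licit onset).
Result: pwi.mu.pokg.mop.
Mapping each syllable to C/V: /pwi/ → CCV, /mu/ → CV, /pokg/ → CVCC, /mop/ → CVC.

CCV.CV.CVCC.CVC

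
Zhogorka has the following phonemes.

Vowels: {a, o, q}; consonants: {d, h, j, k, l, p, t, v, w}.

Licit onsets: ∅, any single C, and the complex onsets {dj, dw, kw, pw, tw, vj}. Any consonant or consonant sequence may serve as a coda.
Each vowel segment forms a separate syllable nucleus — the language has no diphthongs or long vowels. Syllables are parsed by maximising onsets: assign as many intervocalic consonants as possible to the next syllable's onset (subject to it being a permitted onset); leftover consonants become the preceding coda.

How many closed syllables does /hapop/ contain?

The vowels are a, o — 2 nuclei, so 2 syllables.
Between /a/ (V1) and /o/ (V2): /p/ is a single consonant, so it becomes the next onset.
So the parse is ha.pop.
Classifying each syllable: /ha/ (open), /pop/ (closed).
Closed syllables: 1.

1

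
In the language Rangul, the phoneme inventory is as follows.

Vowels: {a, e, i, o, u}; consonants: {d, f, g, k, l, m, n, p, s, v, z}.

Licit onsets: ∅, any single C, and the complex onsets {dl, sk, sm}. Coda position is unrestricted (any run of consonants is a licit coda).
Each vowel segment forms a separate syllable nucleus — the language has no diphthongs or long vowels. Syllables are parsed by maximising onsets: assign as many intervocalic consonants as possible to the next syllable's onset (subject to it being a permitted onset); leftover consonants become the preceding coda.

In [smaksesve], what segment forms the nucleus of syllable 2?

Nuclei (vowels): a, e, e → 3 syllables.
The second nucleus (vowel 2 from the left) is /e/.

e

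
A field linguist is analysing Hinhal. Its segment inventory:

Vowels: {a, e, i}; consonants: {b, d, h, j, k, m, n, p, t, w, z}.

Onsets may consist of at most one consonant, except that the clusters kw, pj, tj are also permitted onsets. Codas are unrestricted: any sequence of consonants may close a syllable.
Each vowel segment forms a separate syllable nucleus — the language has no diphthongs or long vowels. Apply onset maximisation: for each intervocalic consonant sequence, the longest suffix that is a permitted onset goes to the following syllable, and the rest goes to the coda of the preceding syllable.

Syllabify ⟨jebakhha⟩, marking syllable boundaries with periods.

Nuclei (vowels): e, a, a → 3 syllables.
σ1/σ2 boundary: just /b/ — single C goes to the following onset.
σ2/σ3 boundary: /khh/ — longest licit onset from the right is /h/, leaving /kh/ as coda.

je.bakh.ha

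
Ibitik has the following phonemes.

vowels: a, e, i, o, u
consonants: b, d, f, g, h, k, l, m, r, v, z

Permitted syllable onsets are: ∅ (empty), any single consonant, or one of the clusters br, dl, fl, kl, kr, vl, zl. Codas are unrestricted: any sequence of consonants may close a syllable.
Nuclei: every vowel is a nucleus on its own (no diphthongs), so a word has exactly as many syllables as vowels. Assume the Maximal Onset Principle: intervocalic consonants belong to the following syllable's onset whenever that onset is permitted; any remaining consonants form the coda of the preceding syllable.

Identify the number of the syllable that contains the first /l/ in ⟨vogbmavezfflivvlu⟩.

Vowels present: o, a, e, i, u; each is a nucleus, giving 5 syllables.
Between /o/ (V1) and /a/ (V2): /gbm/ splits as /gb/ + /m/ (/m/ is the longest suffix that is a licit onset).
Between /a/ (V2) and /e/ (V3): /v/ is a single consonant, so it becomes the next onset.
Between /e/ (V3) and /i/ (V4): /zffl/; trying suffixes from longest down, /fl/ is the first permitted one, so coda /zf/ | onset /fl/.
Between /i/ (V4) and /u/ (V5): /vvl/; trying suffixes from longest down, /vl/ is the first permitted one, so coda /v/ | onset /vl/.
Result: vogb.ma.vezf.fliv.vlu.
The first /l/ is in the onset of syllable 4 (/fliv/).

4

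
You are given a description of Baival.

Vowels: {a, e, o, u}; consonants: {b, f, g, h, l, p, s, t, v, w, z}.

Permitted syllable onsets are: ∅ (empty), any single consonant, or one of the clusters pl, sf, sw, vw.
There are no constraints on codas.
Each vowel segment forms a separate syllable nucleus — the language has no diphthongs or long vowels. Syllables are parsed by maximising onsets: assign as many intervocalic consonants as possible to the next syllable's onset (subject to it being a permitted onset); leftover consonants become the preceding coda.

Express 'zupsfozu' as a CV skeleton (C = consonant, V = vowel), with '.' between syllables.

Nuclei (vowels): u, o, u → 3 syllables.
σ1/σ2 boundary: /psf/; trying suffixes from longest down, /sf/ is the first permitted one, so coda /p/ | onset /sf/.
σ2/σ3 boundary: /z/ is a single consonant, so it becomes the next onset.
Putting it together: zup.sfo.zu.
Mapping each syllable to C/V: /zup/ → CVC, /sfo/ → CCV, /zu/ → CV.

CVC.CCV.CV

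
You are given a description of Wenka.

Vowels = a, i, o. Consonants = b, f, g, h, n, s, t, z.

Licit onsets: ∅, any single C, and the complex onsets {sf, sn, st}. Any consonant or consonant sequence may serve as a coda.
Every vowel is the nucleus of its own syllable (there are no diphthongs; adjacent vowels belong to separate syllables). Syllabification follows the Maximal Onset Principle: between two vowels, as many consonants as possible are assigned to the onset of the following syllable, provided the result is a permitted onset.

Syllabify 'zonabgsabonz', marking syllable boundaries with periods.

zo.nabg.sa.bonz

Nuclei (vowels): o, a, a, o → 4 syllables.
σ1/σ2 boundary: /n/ is a single consonant, so it becomes the next onset.
σ2/σ3 boundary: cluster /bgs/ — the longest permitted-onset suffix is /s/; onset = /s/, preceding coda = /bg/.
σ3/σ4 boundary: /b/ → onset of the next syllable (single consonants are always licit onsets).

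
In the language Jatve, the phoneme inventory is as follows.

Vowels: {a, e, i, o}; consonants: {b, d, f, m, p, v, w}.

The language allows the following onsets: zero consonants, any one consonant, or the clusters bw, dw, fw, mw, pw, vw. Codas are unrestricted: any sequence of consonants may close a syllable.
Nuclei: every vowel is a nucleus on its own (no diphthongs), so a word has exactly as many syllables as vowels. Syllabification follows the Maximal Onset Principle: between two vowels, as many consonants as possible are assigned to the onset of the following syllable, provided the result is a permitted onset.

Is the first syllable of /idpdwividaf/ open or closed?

Vowels present: i, i, i, a; each is a nucleus, giving 4 syllables.
V1 /i/ – V2 /i/: /dpdw/ — longest licit onset from the right is /dw/, leaving /dp/ as coda.
V2 /i/ – V3 /i/: /v/ → onset of the next syllable (single consonants are always licit onsets).
V3 /i/ – V4 /a/: /d/ is a single consonant, so it becomes the next onset.
So the parse is idp.dwi.vi.daf.
Syllable 1 is /idp/ with coda /dp/, so it is closed.

closed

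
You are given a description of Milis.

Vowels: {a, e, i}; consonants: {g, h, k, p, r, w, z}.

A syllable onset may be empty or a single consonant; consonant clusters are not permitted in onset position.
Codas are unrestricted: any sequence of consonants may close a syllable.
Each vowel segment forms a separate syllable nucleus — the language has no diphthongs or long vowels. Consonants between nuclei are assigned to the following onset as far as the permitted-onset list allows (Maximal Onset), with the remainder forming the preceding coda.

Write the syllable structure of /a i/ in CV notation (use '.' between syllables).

V.V

Nuclei (vowels): a, i → 2 syllables.
V1 /a/ – V2 /i/: nothing intervenes; syllable break is V.V.
Syllabification: a.i.
Mapping each syllable to C/V: /a/ → V, /i/ → V.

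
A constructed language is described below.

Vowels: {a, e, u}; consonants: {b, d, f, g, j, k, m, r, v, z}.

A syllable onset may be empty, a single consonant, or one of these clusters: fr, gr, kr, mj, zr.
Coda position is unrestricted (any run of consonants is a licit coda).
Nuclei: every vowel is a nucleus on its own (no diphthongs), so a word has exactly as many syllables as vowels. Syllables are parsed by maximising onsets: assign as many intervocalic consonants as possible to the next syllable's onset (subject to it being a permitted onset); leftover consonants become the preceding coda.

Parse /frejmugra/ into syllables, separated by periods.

Nuclei (vowels): e, u, a → 3 syllables.
Between /e/ (V1) and /u/ (V2): /jm/ splits as /j/ + /m/ (/m/ is the longest suffix that is a licit onset).
Between /u/ (V2) and /a/ (V3): cluster /gr/ — /gr/ is itself a permitted onset, so the whole cluster goes right; preceding coda = ∅.

frej.mu.gra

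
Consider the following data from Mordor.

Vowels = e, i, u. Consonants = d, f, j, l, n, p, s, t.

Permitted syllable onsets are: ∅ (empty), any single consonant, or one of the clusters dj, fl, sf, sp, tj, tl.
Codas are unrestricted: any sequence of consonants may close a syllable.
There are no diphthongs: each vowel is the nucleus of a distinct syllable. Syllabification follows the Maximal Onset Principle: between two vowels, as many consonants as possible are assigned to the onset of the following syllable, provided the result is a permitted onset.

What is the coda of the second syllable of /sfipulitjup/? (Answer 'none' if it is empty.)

The vowels are i, u, i, u — 4 nuclei, so 4 syllables.
V1 /i/ – V2 /u/: /p/ is a single consonant, so it becomes the next onset.
V2 /u/ – V3 /i/: /l/ is a single consonant, so it becomes the next onset.
V3 /i/ – V4 /u/: /tj/ is a licit onset in full, so it all attaches to the next syllable.
Putting it together: sfi.pu.li.tjup.
Syllable 2 is /pu/: onset /p/, nucleus /u/, coda ∅.

none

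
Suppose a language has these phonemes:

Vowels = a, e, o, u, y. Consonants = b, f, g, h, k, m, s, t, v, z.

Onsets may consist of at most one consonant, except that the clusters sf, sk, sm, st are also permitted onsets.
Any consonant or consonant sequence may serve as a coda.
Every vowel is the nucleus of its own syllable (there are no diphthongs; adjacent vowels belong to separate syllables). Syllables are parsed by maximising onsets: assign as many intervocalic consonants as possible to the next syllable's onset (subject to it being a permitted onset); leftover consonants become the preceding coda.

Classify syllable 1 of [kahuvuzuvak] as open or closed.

Vowels present: a, u, u, u, a; each is a nucleus, giving 5 syllables.
/a…u/ gap (V1→V2): /h/ → onset of the next syllable (single consonants are always licit onsets).
/u…u/ gap (V2→V3): /v/ is a single consonant, so it becomes the next onset.
/u…u/ gap (V3→V4): /z/ is a single consonant, so it becomes the next onset.
/u…a/ gap (V4→V5): just /v/ — single C goes to the following onset.
So the parse is ka.hu.vu.zu.vak.
Syllable 1 is /ka/; it ends in its nucleus with no coda, so it is open.

open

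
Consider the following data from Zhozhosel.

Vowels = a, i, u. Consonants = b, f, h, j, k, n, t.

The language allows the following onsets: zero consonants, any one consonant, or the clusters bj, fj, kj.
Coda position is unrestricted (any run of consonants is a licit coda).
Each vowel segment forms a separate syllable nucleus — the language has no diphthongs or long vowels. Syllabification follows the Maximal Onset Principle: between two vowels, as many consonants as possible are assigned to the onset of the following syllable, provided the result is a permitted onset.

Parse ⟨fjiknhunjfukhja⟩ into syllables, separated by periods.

fjikn.hunj.fukh.ja

Nuclei (vowels): i, u, u, a → 4 syllables.
σ1/σ2 boundary: /knh/; trying suffixes from longest down, /h/ is the first permitted one, so coda /kn/ | onset /h/.
σ2/σ3 boundary: cluster /njf/ — the longest permitted-onset suffix is /f/; onset = /f/, preceding coda = /nj/.
σ3/σ4 boundary: /khj/ splits as /kh/ + /j/ (/j/ is the longest suffix that is a licit onset).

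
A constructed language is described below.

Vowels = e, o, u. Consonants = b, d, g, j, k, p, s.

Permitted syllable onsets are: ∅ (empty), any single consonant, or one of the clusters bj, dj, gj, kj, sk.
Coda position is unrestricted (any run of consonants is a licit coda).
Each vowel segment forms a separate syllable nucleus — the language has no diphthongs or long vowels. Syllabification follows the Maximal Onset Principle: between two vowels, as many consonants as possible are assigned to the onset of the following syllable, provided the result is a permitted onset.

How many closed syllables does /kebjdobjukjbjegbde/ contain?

Vowels present: e, o, u, e, e; each is a nucleus, giving 5 syllables.
σ1/σ2 boundary: /bjd/ — longest licit onset from the right is /d/, leaving /bj/ as coda.
σ2/σ3 boundary: /bj/ — entire cluster is a permitted onset → onset /bj/, coda ∅.
σ3/σ4 boundary: /kjbj/; trying suffixes from longest down, /bj/ is the first permitted one, so coda /kj/ | onset /bj/.
σ4/σ5 boundary: /gbd/ — longest licit onset from the right is /d/, leaving /gb/ as coda.
Syllabification: kebj.do.bjukj.bjegb.de.
Classifying each syllable: /kebj/ (closed), /do/ (open), /bjukj/ (closed), /bjegb/ (closed), /de/ (open).
Closed syllables: 3.

3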